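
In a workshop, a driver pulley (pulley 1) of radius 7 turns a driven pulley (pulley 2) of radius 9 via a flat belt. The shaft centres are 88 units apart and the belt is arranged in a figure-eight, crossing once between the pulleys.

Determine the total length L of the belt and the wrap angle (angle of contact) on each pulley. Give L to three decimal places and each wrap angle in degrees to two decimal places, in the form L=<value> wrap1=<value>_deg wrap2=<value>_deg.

crossed belt: β = asin((r1+r2)/C) = asin(16/88) = 10.4757°
wrap1 = wrap2 = π + 2β = 200.9514°
tangent length = C·cosβ = 86.5332
L = (r1+r2)·wrap + 2·C·cosβ = 16·3.5073 + 2·86.5332 = 229.1827

L=229.183 wrap1=200.95_deg wrap2=200.95_deg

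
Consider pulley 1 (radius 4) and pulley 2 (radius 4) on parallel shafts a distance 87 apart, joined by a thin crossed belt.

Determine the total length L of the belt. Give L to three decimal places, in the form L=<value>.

crossed belt: β = asin((r1+r2)/C) = asin(8/87) = 5.2760°
wrap1 = wrap2 = π + 2β = 190.5521°
tangent length = C·cosβ = 86.6314
L = (r1+r2)·wrap + 2·C·cosβ = 8·3.3258 + 2·86.6314 = 199.8689

L=199.869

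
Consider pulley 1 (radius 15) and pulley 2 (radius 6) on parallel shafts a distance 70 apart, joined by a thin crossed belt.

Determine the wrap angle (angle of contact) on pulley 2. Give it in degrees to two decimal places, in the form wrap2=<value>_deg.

crossed belt: β = asin((r1+r2)/C) = asin(21/70) = 17.4576°
wrap1 = wrap2 = π + 2β = 214.9152°

wrap2=214.92_deg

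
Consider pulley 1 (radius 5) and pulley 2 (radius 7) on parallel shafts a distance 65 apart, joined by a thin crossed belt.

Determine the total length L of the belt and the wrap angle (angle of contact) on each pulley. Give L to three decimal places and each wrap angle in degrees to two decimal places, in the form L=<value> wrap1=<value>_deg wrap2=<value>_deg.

crossed belt: β = asin((r1+r2)/C) = asin(12/65) = 10.6387°
wrap1 = wrap2 = π + 2β = 201.2774°
tangent length = C·cosβ = 63.8827
L = (r1+r2)·wrap + 2·C·cosβ = 12·3.5130 + 2·63.8827 = 169.9209

L=169.921 wrap1=201.28_deg wrap2=201.28_deg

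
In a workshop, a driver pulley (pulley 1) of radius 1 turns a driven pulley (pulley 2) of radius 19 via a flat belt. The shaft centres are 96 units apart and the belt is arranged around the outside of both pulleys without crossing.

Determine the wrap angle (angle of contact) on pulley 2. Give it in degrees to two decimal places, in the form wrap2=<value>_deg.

wrap2=201.61_deg

open belt: β = asin((r2−r1)/C) = asin(18/96) = 10.8069°
wrap1 = π − 2β = 158.3862°
wrap2 = π + 2β = 201.6138°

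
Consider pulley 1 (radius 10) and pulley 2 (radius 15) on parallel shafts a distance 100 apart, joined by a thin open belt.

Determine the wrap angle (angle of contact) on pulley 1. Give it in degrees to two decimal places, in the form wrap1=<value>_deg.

open belt: β = asin((r2−r1)/C) = asin(5/100) = 2.8660°
wrap1 = π − 2β = 174.2680°
wrap2 = π + 2β = 185.7320°

wrap1=174.27_deg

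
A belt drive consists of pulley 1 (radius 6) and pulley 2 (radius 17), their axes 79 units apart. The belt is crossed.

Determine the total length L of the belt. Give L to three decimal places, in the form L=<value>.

L=237.001

crossed belt: β = asin((r1+r2)/C) = asin(23/79) = 16.9262°
wrap1 = wrap2 = π + 2β = 213.8523°
tangent length = C·cosβ = 75.5778
L = (r1+r2)·wrap + 2·C·cosβ = 23·3.7324 + 2·75.5778 = 237.0014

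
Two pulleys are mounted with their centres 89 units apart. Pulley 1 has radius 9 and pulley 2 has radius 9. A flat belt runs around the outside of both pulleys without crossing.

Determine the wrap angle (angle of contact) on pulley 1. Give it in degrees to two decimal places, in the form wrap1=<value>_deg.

open belt: β = asin((r2−r1)/C) = asin(0/89) = 0.0000°
wrap1 = π − 2β = 180.0000°
wrap2 = π + 2β = 180.0000°

wrap1=180.00_deg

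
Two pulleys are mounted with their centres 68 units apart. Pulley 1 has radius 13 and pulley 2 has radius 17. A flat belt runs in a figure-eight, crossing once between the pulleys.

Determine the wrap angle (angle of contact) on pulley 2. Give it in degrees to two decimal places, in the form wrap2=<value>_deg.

crossed belt: β = asin((r1+r2)/C) = asin(30/68) = 26.1790°
wrap1 = wrap2 = π + 2β = 232.3579°

wrap2=232.36_deg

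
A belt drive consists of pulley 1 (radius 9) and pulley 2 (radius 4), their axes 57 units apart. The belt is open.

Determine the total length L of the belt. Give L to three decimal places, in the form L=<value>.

L=155.280

open belt: β = asin((r2−r1)/C) = asin(-5/57) = -5.0324°
wrap1 = π − 2β = 190.0648°
wrap2 = π + 2β = 169.9352°
tangent length = C·cosβ = 56.7803
L = r1·wrap1 + r2·wrap2 + 2·C·cosβ = 9·3.3173 + 4·2.9659 + 2·56.7803 = 155.2796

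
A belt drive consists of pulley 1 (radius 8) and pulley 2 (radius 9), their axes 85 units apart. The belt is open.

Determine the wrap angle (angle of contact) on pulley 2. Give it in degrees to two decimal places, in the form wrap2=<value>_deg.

wrap2=181.35_deg

open belt: β = asin((r2−r1)/C) = asin(1/85) = 0.6741°
wrap1 = π − 2β = 178.6518°
wrap2 = π + 2β = 181.3482°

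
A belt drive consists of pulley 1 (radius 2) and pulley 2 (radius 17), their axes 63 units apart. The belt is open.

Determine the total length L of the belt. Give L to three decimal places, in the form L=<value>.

open belt: β = asin((r2−r1)/C) = asin(15/63) = 13.7741°
wrap1 = π − 2β = 152.4517°
wrap2 = π + 2β = 207.5483°
tangent length = C·cosβ = 61.1882
L = r1·wrap1 + r2·wrap2 + 2·C·cosβ = 2·2.6608 + 17·3.6224 + 2·61.1882 = 189.2789

L=189.279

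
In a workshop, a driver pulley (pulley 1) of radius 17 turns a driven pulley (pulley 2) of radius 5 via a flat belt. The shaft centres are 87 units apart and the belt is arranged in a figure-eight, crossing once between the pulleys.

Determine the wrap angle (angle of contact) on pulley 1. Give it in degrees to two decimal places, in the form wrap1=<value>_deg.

crossed belt: β = asin((r1+r2)/C) = asin(22/87) = 14.6476°
wrap1 = wrap2 = π + 2β = 209.2952°

wrap1=209.30_deg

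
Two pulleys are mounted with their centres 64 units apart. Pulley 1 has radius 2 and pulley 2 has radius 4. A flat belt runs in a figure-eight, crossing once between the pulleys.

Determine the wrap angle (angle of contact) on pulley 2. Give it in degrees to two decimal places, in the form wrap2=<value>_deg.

wrap2=190.76_deg

crossed belt: β = asin((r1+r2)/C) = asin(6/64) = 5.3794°
wrap1 = wrap2 = π + 2β = 190.7588°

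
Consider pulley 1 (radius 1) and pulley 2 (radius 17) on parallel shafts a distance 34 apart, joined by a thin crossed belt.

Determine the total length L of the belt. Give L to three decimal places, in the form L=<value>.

L=134.322

crossed belt: β = asin((r1+r2)/C) = asin(18/34) = 31.9657°
wrap1 = wrap2 = π + 2β = 243.9314°
tangent length = C·cosβ = 28.8444
L = (r1+r2)·wrap + 2·C·cosβ = 18·4.2574 + 2·28.8444 = 134.3221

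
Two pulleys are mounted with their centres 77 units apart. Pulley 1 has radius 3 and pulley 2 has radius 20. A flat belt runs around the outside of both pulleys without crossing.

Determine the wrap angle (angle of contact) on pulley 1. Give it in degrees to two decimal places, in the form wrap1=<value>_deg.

open belt: β = asin((r2−r1)/C) = asin(17/77) = 12.7548°
wrap1 = π − 2β = 154.4904°
wrap2 = π + 2β = 205.5096°

wrap1=154.49_deg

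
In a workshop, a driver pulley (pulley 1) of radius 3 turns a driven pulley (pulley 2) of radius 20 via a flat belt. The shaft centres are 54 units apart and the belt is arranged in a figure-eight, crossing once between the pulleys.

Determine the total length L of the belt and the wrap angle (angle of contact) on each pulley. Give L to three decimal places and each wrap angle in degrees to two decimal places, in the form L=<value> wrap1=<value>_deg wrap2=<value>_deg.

L=190.210 wrap1=230.42_deg wrap2=230.42_deg

crossed belt: β = asin((r1+r2)/C) = asin(23/54) = 25.2093°
wrap1 = wrap2 = π + 2β = 230.4186°
tangent length = C·cosβ = 48.8569
L = (r1+r2)·wrap + 2·C·cosβ = 23·4.0216 + 2·48.8569 = 190.2098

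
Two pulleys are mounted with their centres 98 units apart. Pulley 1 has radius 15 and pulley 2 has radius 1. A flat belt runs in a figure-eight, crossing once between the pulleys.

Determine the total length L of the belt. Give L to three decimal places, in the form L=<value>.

crossed belt: β = asin((r1+r2)/C) = asin(16/98) = 9.3965°
wrap1 = wrap2 = π + 2β = 198.7930°
tangent length = C·cosβ = 96.6851
L = (r1+r2)·wrap + 2·C·cosβ = 16·3.4696 + 2·96.6851 = 248.8836

L=248.884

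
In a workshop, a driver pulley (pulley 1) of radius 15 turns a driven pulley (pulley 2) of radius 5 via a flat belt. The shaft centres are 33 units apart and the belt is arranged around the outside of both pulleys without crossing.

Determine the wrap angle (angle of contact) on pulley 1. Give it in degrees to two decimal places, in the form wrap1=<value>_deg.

open belt: β = asin((r2−r1)/C) = asin(-10/33) = -17.6397°
wrap1 = π − 2β = 215.2794°
wrap2 = π + 2β = 144.7206°

wrap1=215.28_deg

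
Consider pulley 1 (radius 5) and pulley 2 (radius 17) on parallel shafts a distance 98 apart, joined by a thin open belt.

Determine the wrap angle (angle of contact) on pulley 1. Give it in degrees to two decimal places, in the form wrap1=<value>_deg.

wrap1=165.93_deg

open belt: β = asin((r2−r1)/C) = asin(12/98) = 7.0335°
wrap1 = π − 2β = 165.9331°
wrap2 = π + 2β = 194.0669°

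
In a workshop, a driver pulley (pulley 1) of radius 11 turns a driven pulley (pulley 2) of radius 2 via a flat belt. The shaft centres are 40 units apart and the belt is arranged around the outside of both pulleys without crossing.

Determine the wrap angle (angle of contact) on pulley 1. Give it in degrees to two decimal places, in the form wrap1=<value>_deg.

wrap1=206.01_deg

open belt: β = asin((r2−r1)/C) = asin(-9/40) = -13.0029°
wrap1 = π − 2β = 206.0058°
wrap2 = π + 2β = 153.9942°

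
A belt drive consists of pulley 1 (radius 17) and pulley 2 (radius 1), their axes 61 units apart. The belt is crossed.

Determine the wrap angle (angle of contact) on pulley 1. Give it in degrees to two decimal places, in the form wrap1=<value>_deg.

wrap1=214.32_deg

crossed belt: β = asin((r1+r2)/C) = asin(18/61) = 17.1625°
wrap1 = wrap2 = π + 2β = 214.3249°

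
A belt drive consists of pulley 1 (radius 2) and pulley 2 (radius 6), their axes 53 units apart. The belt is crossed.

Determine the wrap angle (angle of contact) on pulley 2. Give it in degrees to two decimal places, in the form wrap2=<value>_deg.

crossed belt: β = asin((r1+r2)/C) = asin(8/53) = 8.6816°
wrap1 = wrap2 = π + 2β = 197.3632°

wrap2=197.36_deg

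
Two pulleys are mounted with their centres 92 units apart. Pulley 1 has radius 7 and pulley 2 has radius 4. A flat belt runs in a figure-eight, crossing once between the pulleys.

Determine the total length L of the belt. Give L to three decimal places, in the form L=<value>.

crossed belt: β = asin((r1+r2)/C) = asin(11/92) = 6.8670°
wrap1 = wrap2 = π + 2β = 193.7340°
tangent length = C·cosβ = 91.3400
L = (r1+r2)·wrap + 2·C·cosβ = 11·3.3813 + 2·91.3400 = 219.8743

L=219.874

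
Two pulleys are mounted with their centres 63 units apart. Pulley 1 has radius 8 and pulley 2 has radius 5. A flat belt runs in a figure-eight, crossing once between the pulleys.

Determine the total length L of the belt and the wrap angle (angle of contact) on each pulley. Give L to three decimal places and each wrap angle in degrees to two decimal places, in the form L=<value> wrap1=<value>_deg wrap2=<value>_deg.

crossed belt: β = asin((r1+r2)/C) = asin(13/63) = 11.9085°
wrap1 = wrap2 = π + 2β = 203.8170°
tangent length = C·cosβ = 61.6441
L = (r1+r2)·wrap + 2·C·cosβ = 13·3.5573 + 2·61.6441 = 169.5329

L=169.533 wrap1=203.82_deg wrap2=203.82_deg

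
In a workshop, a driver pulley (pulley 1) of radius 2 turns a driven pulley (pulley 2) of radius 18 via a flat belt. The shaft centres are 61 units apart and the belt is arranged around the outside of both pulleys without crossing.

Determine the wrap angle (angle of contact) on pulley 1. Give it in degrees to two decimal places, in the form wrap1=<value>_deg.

open belt: β = asin((r2−r1)/C) = asin(16/61) = 15.2063°
wrap1 = π − 2β = 149.5874°
wrap2 = π + 2β = 210.4126°

wrap1=149.59_deg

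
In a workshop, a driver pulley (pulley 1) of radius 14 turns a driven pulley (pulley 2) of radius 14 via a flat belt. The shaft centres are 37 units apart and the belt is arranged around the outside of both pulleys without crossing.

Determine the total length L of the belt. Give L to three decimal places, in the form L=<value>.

open belt: β = asin((r2−r1)/C) = asin(0/37) = 0.0000°
wrap1 = π − 2β = 180.0000°
wrap2 = π + 2β = 180.0000°
tangent length = C·cosβ = 37.0000
L = r1·wrap1 + r2·wrap2 + 2·C·cosβ = 14·3.1416 + 14·3.1416 + 2·37.0000 = 161.9646

L=161.965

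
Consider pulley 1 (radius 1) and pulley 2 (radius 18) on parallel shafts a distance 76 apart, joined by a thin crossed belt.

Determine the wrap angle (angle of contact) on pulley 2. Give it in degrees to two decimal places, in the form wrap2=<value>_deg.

crossed belt: β = asin((r1+r2)/C) = asin(19/76) = 14.4775°
wrap1 = wrap2 = π + 2β = 208.9550°

wrap2=208.96_deg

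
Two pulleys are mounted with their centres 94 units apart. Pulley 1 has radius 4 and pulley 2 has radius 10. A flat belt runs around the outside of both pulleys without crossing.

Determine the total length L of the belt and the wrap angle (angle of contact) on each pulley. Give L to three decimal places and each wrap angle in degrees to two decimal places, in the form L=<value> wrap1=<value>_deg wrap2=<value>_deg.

open belt: β = asin((r2−r1)/C) = asin(6/94) = 3.6597°
wrap1 = π − 2β = 172.6807°
wrap2 = π + 2β = 187.3193°
tangent length = C·cosβ = 93.8083
L = r1·wrap1 + r2·wrap2 + 2·C·cosβ = 4·3.0138 + 10·3.2693 + 2·93.8083 = 232.3654

L=232.365 wrap1=172.68_deg wrap2=187.32_deg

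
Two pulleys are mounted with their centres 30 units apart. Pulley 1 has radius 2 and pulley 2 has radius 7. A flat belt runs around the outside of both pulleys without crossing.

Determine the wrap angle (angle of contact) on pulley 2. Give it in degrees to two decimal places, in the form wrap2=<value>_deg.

open belt: β = asin((r2−r1)/C) = asin(5/30) = 9.5941°
wrap1 = π − 2β = 160.8119°
wrap2 = π + 2β = 199.1881°

wrap2=199.19_deg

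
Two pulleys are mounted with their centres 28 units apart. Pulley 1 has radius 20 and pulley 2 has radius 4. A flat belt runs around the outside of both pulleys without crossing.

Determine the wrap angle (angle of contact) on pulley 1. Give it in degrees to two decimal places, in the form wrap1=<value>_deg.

wrap1=249.70_deg

open belt: β = asin((r2−r1)/C) = asin(-16/28) = -34.8499°
wrap1 = π − 2β = 249.6998°
wrap2 = π + 2β = 110.3002°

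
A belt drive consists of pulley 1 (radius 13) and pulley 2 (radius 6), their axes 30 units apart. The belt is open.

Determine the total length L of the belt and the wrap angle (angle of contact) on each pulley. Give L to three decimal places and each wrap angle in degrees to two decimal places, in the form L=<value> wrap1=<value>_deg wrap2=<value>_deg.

L=121.331 wrap1=206.99_deg wrap2=153.01_deg

open belt: β = asin((r2−r1)/C) = asin(-7/30) = -13.4934°
wrap1 = π − 2β = 206.9868°
wrap2 = π + 2β = 153.0132°
tangent length = C·cosβ = 29.1719
L = r1·wrap1 + r2·wrap2 + 2·C·cosβ = 13·3.6126 + 6·2.6706 + 2·29.1719 = 121.3311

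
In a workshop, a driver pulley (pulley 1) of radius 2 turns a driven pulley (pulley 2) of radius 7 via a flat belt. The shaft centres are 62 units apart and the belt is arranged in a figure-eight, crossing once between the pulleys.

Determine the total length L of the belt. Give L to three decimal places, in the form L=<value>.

crossed belt: β = asin((r1+r2)/C) = asin(9/62) = 8.3466°
wrap1 = wrap2 = π + 2β = 196.6932°
tangent length = C·cosβ = 61.3433
L = (r1+r2)·wrap + 2·C·cosβ = 9·3.4329 + 2·61.3433 = 153.5831

L=153.583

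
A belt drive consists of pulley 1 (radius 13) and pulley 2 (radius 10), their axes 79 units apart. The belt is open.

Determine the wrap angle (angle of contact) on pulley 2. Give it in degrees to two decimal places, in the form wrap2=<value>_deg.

wrap2=175.65_deg

open belt: β = asin((r2−r1)/C) = asin(-3/79) = -2.1763°
wrap1 = π − 2β = 184.3526°
wrap2 = π + 2β = 175.6474°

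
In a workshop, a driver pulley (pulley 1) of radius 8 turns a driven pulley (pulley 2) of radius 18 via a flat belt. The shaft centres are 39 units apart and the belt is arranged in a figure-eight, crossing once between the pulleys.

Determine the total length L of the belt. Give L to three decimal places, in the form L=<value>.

crossed belt: β = asin((r1+r2)/C) = asin(26/39) = 41.8103°
wrap1 = wrap2 = π + 2β = 263.6206°
tangent length = C·cosβ = 29.0689
L = (r1+r2)·wrap + 2·C·cosβ = 26·4.6010 + 2·29.0689 = 177.7650

L=177.765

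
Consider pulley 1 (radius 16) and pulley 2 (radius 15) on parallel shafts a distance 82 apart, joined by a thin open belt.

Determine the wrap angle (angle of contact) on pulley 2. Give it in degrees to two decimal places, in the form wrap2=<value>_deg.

wrap2=178.60_deg

open belt: β = asin((r2−r1)/C) = asin(-1/82) = -0.6987°
wrap1 = π − 2β = 181.3975°
wrap2 = π + 2β = 178.6025°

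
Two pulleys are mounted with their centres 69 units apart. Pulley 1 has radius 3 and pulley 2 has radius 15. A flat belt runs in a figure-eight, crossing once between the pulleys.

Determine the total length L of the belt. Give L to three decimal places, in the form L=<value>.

crossed belt: β = asin((r1+r2)/C) = asin(18/69) = 15.1217°
wrap1 = wrap2 = π + 2β = 210.2433°
tangent length = C·cosβ = 66.6108
L = (r1+r2)·wrap + 2·C·cosβ = 18·3.6694 + 2·66.6108 = 199.2715

L=199.272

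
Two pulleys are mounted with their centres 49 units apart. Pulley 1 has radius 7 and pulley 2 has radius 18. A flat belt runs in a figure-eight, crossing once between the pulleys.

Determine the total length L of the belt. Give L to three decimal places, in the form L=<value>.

crossed belt: β = asin((r1+r2)/C) = asin(25/49) = 30.6774°
wrap1 = wrap2 = π + 2β = 241.3548°
tangent length = C·cosβ = 42.1426
L = (r1+r2)·wrap + 2·C·cosβ = 25·4.2124 + 2·42.1426 = 189.5961

L=189.596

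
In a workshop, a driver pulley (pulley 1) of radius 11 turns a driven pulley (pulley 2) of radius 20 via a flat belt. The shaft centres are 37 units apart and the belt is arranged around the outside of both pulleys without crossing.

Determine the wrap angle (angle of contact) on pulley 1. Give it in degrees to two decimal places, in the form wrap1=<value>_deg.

open belt: β = asin((r2−r1)/C) = asin(9/37) = 14.0780°
wrap1 = π − 2β = 151.8439°
wrap2 = π + 2β = 208.1561°

wrap1=151.84_deg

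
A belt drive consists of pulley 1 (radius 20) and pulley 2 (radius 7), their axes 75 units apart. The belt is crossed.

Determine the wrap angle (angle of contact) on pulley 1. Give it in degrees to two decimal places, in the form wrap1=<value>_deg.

wrap1=222.20_deg

crossed belt: β = asin((r1+r2)/C) = asin(27/75) = 21.1002°
wrap1 = wrap2 = π + 2β = 222.2004°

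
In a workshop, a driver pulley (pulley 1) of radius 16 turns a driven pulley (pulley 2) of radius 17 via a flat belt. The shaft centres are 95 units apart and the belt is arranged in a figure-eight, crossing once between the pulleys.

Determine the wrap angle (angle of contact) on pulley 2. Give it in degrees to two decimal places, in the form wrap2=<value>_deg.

crossed belt: β = asin((r1+r2)/C) = asin(33/95) = 20.3264°
wrap1 = wrap2 = π + 2β = 220.6529°

wrap2=220.65_deg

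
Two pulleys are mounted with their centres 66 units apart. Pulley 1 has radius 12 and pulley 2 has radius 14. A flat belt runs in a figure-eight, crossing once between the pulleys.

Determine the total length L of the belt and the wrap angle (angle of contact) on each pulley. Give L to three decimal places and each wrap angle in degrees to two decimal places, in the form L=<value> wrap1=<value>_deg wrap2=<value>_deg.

crossed belt: β = asin((r1+r2)/C) = asin(26/66) = 23.1998°
wrap1 = wrap2 = π + 2β = 226.3997°
tangent length = C·cosβ = 60.6630
L = (r1+r2)·wrap + 2·C·cosβ = 26·3.9514 + 2·60.6630 = 224.0629

L=224.063 wrap1=226.40_deg wrap2=226.40_deg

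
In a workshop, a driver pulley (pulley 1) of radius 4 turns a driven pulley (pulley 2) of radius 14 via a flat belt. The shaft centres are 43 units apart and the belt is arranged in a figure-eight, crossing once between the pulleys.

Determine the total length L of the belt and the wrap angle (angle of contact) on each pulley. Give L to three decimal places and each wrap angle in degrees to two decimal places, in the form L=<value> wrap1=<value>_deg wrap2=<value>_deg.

crossed belt: β = asin((r1+r2)/C) = asin(18/43) = 24.7465°
wrap1 = wrap2 = π + 2β = 229.4930°
tangent length = C·cosβ = 39.0512
L = (r1+r2)·wrap + 2·C·cosβ = 18·4.0054 + 2·39.0512 = 150.1999

L=150.200 wrap1=229.49_deg wrap2=229.49_deg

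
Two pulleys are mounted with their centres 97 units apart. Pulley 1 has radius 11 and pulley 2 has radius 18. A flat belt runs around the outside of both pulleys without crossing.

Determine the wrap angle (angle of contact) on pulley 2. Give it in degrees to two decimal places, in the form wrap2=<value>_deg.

open belt: β = asin((r2−r1)/C) = asin(7/97) = 4.1383°
wrap1 = π − 2β = 171.7233°
wrap2 = π + 2β = 188.2767°

wrap2=188.28_deg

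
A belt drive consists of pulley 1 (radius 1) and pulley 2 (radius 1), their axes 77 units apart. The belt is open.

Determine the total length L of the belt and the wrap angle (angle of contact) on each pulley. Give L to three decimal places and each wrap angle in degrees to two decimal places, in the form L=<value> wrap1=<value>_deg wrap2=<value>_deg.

L=160.283 wrap1=180.00_deg wrap2=180.00_deg

open belt: β = asin((r2−r1)/C) = asin(0/77) = 0.0000°
wrap1 = π − 2β = 180.0000°
wrap2 = π + 2β = 180.0000°
tangent length = C·cosβ = 77.0000
L = r1·wrap1 + r2·wrap2 + 2·C·cosβ = 1·3.1416 + 1·3.1416 + 2·77.0000 = 160.2832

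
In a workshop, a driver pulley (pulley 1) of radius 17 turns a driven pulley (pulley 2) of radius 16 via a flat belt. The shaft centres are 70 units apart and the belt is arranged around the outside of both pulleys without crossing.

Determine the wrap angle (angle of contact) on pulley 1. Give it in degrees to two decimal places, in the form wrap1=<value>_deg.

wrap1=181.64_deg

open belt: β = asin((r2−r1)/C) = asin(-1/70) = -0.8185°
wrap1 = π − 2β = 181.6371°
wrap2 = π + 2β = 178.3629°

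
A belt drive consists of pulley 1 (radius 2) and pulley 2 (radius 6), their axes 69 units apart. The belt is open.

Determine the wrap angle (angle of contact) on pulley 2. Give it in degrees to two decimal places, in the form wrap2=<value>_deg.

wrap2=186.65_deg

open belt: β = asin((r2−r1)/C) = asin(4/69) = 3.3234°
wrap1 = π − 2β = 173.3533°
wrap2 = π + 2β = 186.6467°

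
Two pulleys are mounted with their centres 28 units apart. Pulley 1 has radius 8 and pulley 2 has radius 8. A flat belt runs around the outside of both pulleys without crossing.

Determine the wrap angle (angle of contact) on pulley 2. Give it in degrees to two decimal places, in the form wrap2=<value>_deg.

wrap2=180.00_deg

open belt: β = asin((r2−r1)/C) = asin(0/28) = 0.0000°
wrap1 = π − 2β = 180.0000°
wrap2 = π + 2β = 180.0000°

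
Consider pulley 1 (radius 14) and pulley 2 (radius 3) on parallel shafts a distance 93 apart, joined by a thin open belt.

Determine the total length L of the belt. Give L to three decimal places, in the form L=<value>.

open belt: β = asin((r2−r1)/C) = asin(-11/93) = -6.7928°
wrap1 = π − 2β = 193.5856°
wrap2 = π + 2β = 166.4144°
tangent length = C·cosβ = 92.3472
L = r1·wrap1 + r2·wrap2 + 2·C·cosβ = 14·3.3787 + 3·2.9045 + 2·92.3472 = 240.7097

L=240.710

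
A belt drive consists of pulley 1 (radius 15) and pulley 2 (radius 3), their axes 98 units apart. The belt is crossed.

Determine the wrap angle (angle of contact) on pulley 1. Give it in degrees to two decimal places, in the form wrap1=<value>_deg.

wrap1=201.17_deg

crossed belt: β = asin((r1+r2)/C) = asin(18/98) = 10.5838°
wrap1 = wrap2 = π + 2β = 201.1676°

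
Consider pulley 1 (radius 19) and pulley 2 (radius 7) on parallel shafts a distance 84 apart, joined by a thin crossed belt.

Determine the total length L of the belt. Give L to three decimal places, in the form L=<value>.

L=257.795

crossed belt: β = asin((r1+r2)/C) = asin(26/84) = 18.0305°
wrap1 = wrap2 = π + 2β = 216.0611°
tangent length = C·cosβ = 79.8749
L = (r1+r2)·wrap + 2·C·cosβ = 26·3.7710 + 2·79.8749 = 257.7952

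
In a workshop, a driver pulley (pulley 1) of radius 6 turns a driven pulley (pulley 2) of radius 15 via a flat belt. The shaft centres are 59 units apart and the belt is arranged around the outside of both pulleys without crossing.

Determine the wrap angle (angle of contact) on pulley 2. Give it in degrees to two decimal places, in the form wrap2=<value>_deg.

wrap2=197.55_deg

open belt: β = asin((r2−r1)/C) = asin(9/59) = 8.7743°
wrap1 = π − 2β = 162.4514°
wrap2 = π + 2β = 197.5486°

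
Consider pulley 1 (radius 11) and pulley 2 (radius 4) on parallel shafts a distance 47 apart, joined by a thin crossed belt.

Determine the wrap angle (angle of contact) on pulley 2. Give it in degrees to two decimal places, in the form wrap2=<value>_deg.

wrap2=217.22_deg

crossed belt: β = asin((r1+r2)/C) = asin(15/47) = 18.6115°
wrap1 = wrap2 = π + 2β = 217.2229°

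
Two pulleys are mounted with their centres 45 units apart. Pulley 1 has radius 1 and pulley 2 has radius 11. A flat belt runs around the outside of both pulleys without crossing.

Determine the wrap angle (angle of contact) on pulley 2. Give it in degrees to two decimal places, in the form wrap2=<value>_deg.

wrap2=205.68_deg

open belt: β = asin((r2−r1)/C) = asin(10/45) = 12.8396°
wrap1 = π − 2β = 154.3208°
wrap2 = π + 2β = 205.6792°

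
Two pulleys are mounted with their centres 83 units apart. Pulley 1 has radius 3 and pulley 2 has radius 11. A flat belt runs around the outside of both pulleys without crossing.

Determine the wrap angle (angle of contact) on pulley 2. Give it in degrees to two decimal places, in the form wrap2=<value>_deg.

wrap2=191.06_deg

open belt: β = asin((r2−r1)/C) = asin(8/83) = 5.5311°
wrap1 = π − 2β = 168.9379°
wrap2 = π + 2β = 191.0621°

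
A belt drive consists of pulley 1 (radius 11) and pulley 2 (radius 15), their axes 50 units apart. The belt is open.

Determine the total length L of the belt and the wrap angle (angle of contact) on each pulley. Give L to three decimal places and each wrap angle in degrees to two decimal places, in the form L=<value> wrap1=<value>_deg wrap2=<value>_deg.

open belt: β = asin((r2−r1)/C) = asin(4/50) = 4.5886°
wrap1 = π − 2β = 170.8229°
wrap2 = π + 2β = 189.1771°
tangent length = C·cosβ = 49.8397
L = r1·wrap1 + r2·wrap2 + 2·C·cosβ = 11·2.9814 + 15·3.3018 + 2·49.8397 = 182.0016

L=182.002 wrap1=170.82_deg wrap2=189.18_deg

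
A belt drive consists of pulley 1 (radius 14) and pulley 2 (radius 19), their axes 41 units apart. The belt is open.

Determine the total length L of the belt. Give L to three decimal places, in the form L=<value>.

open belt: β = asin((r2−r1)/C) = asin(5/41) = 7.0047°
wrap1 = π − 2β = 165.9905°
wrap2 = π + 2β = 194.0095°
tangent length = C·cosβ = 40.6940
L = r1·wrap1 + r2·wrap2 + 2·C·cosβ = 14·2.8971 + 19·3.3861 + 2·40.6940 = 186.2831

L=186.283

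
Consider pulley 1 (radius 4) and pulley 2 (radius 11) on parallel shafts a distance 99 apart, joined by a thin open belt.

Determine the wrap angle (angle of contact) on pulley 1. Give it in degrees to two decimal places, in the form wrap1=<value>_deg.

wrap1=171.89_deg

open belt: β = asin((r2−r1)/C) = asin(7/99) = 4.0546°
wrap1 = π − 2β = 171.8908°
wrap2 = π + 2β = 188.1092°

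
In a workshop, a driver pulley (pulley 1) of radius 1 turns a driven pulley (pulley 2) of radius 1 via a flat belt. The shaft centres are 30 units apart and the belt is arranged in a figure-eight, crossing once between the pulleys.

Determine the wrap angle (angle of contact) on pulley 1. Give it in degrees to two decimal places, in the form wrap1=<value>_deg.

crossed belt: β = asin((r1+r2)/C) = asin(2/30) = 3.8226°
wrap1 = wrap2 = π + 2β = 187.6451°

wrap1=187.65_deg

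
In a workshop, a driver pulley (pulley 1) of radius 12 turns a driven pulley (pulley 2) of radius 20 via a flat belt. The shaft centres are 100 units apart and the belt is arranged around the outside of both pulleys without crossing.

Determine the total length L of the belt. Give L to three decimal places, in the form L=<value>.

L=301.171

open belt: β = asin((r2−r1)/C) = asin(8/100) = 4.5886°
wrap1 = π − 2β = 170.8229°
wrap2 = π + 2β = 189.1771°
tangent length = C·cosβ = 99.6795
L = r1·wrap1 + r2·wrap2 + 2·C·cosβ = 12·2.9814 + 20·3.3018 + 2·99.6795 = 301.1713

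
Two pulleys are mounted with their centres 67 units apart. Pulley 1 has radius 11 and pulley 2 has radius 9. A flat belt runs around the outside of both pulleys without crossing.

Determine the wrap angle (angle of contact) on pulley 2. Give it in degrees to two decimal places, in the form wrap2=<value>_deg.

wrap2=176.58_deg

open belt: β = asin((r2−r1)/C) = asin(-2/67) = -1.7106°
wrap1 = π − 2β = 183.4212°
wrap2 = π + 2β = 176.5788°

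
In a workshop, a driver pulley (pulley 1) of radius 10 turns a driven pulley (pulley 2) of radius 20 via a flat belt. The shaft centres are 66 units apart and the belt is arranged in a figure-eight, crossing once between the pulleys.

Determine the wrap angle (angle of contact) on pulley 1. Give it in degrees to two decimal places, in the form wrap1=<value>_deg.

crossed belt: β = asin((r1+r2)/C) = asin(30/66) = 27.0357°
wrap1 = wrap2 = π + 2β = 234.0714°

wrap1=234.07_deg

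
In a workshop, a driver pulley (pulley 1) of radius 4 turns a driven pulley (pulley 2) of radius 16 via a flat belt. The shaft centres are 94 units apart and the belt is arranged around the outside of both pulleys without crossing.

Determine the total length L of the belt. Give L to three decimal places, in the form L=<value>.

open belt: β = asin((r2−r1)/C) = asin(12/94) = 7.3344°
wrap1 = π − 2β = 165.3313°
wrap2 = π + 2β = 194.6687°
tangent length = C·cosβ = 93.2309
L = r1·wrap1 + r2·wrap2 + 2·C·cosβ = 4·2.8856 + 16·3.3976 + 2·93.2309 = 252.3659

L=252.366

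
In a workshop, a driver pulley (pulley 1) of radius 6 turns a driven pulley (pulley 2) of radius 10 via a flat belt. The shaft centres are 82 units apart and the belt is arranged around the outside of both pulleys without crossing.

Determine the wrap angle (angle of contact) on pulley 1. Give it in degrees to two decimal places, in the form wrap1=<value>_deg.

open belt: β = asin((r2−r1)/C) = asin(4/82) = 2.7960°
wrap1 = π − 2β = 174.4079°
wrap2 = π + 2β = 185.5921°

wrap1=174.41_deg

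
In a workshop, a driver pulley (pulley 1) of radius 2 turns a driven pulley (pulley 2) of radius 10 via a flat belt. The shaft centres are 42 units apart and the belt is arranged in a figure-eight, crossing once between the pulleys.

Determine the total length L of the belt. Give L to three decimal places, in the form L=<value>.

L=125.152

crossed belt: β = asin((r1+r2)/C) = asin(12/42) = 16.6015°
wrap1 = wrap2 = π + 2β = 213.2031°
tangent length = C·cosβ = 40.2492
L = (r1+r2)·wrap + 2·C·cosβ = 12·3.7211 + 2·40.2492 = 125.1516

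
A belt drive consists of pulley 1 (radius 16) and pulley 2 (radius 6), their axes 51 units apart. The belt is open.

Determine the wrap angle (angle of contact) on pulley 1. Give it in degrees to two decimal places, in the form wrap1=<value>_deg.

wrap1=202.62_deg

open belt: β = asin((r2−r1)/C) = asin(-10/51) = -11.3077°
wrap1 = π − 2β = 202.6155°
wrap2 = π + 2β = 157.3845°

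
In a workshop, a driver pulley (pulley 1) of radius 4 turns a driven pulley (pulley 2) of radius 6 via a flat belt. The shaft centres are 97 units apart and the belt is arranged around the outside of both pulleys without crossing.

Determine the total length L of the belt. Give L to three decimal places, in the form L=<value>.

open belt: β = asin((r2−r1)/C) = asin(2/97) = 1.1814°
wrap1 = π − 2β = 177.6371°
wrap2 = π + 2β = 182.3629°
tangent length = C·cosβ = 96.9794
L = r1·wrap1 + r2·wrap2 + 2·C·cosβ = 4·3.1004 + 6·3.1828 + 2·96.9794 = 225.4572

L=225.457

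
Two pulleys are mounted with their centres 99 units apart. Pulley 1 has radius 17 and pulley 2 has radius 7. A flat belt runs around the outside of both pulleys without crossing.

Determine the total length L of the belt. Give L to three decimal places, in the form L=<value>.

L=274.409

open belt: β = asin((r2−r1)/C) = asin(-10/99) = -5.7973°
wrap1 = π − 2β = 191.5947°
wrap2 = π + 2β = 168.4053°
tangent length = C·cosβ = 98.4937
L = r1·wrap1 + r2·wrap2 + 2·C·cosβ = 17·3.3440 + 7·2.9392 + 2·98.4937 = 274.4092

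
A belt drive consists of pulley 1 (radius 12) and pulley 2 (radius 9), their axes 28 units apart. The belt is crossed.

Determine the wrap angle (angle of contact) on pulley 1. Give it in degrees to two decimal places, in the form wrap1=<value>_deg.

wrap1=277.18_deg

crossed belt: β = asin((r1+r2)/C) = asin(21/28) = 48.5904°
wrap1 = wrap2 = π + 2β = 277.1808°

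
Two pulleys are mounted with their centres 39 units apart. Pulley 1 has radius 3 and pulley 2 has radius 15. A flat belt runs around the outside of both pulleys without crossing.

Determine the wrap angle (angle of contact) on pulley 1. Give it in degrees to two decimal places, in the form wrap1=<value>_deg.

open belt: β = asin((r2−r1)/C) = asin(12/39) = 17.9202°
wrap1 = π − 2β = 144.1596°
wrap2 = π + 2β = 215.8404°

wrap1=144.16_deg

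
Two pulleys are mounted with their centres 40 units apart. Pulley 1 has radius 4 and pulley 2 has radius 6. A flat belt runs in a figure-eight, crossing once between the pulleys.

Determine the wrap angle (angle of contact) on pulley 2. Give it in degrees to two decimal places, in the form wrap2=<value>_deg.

wrap2=208.96_deg

crossed belt: β = asin((r1+r2)/C) = asin(10/40) = 14.4775°
wrap1 = wrap2 = π + 2β = 208.9550°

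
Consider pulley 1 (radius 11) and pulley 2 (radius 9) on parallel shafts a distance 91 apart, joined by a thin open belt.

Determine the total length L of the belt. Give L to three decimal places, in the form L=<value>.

open belt: β = asin((r2−r1)/C) = asin(-2/91) = -1.2593°
wrap1 = π − 2β = 182.5187°
wrap2 = π + 2β = 177.4813°
tangent length = C·cosβ = 90.9780
L = r1·wrap1 + r2·wrap2 + 2·C·cosβ = 11·3.1856 + 9·3.0976 + 2·90.9780 = 244.8758

L=244.876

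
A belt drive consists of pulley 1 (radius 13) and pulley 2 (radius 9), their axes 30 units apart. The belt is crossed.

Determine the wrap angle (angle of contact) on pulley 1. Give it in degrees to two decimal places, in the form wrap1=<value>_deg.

wrap1=274.33_deg

crossed belt: β = asin((r1+r2)/C) = asin(22/30) = 47.1666°
wrap1 = wrap2 = π + 2β = 274.3331°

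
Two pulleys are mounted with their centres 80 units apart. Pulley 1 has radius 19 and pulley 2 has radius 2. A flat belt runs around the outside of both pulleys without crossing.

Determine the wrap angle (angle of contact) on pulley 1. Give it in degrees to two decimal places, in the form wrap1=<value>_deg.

wrap1=204.54_deg

open belt: β = asin((r2−r1)/C) = asin(-17/80) = -12.2689°
wrap1 = π − 2β = 204.5378°
wrap2 = π + 2β = 155.4622°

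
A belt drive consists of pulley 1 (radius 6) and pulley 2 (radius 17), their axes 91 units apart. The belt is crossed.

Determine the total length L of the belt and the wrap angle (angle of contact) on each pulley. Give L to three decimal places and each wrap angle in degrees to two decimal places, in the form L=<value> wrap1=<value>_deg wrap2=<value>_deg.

crossed belt: β = asin((r1+r2)/C) = asin(23/91) = 14.6401°
wrap1 = wrap2 = π + 2β = 209.2803°
tangent length = C·cosβ = 88.0454
L = (r1+r2)·wrap + 2·C·cosβ = 23·3.6526 + 2·88.0454 = 260.1014

L=260.101 wrap1=209.28_deg wrap2=209.28_deg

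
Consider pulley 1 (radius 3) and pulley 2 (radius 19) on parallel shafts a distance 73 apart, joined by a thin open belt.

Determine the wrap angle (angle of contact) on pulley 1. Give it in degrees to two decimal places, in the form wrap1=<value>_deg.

open belt: β = asin((r2−r1)/C) = asin(16/73) = 12.6608°
wrap1 = π − 2β = 154.6785°
wrap2 = π + 2β = 205.3215°

wrap1=154.68_deg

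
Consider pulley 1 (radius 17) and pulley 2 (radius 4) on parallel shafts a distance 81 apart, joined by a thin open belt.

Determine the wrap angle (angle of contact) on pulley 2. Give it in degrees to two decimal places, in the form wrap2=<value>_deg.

open belt: β = asin((r2−r1)/C) = asin(-13/81) = -9.2356°
wrap1 = π − 2β = 198.4711°
wrap2 = π + 2β = 161.5289°

wrap2=161.53_deg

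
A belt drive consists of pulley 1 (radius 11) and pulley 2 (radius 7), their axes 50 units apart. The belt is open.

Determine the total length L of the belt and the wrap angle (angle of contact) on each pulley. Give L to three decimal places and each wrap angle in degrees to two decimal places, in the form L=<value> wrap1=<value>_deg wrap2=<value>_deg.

L=156.869 wrap1=189.18_deg wrap2=170.82_deg

open belt: β = asin((r2−r1)/C) = asin(-4/50) = -4.5886°
wrap1 = π − 2β = 189.1771°
wrap2 = π + 2β = 170.8229°
tangent length = C·cosβ = 49.8397
L = r1·wrap1 + r2·wrap2 + 2·C·cosβ = 11·3.3018 + 7·2.9814 + 2·49.8397 = 156.8688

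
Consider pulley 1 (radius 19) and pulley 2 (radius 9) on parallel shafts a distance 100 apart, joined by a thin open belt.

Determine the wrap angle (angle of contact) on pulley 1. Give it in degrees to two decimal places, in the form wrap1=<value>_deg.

open belt: β = asin((r2−r1)/C) = asin(-10/100) = -5.7392°
wrap1 = π − 2β = 191.4783°
wrap2 = π + 2β = 168.5217°

wrap1=191.48_deg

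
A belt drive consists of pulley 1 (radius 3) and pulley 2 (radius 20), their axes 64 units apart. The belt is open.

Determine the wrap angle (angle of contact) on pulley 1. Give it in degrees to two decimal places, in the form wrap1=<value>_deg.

wrap1=149.19_deg

open belt: β = asin((r2−r1)/C) = asin(17/64) = 15.4041°
wrap1 = π − 2β = 149.1918°
wrap2 = π + 2β = 210.8082°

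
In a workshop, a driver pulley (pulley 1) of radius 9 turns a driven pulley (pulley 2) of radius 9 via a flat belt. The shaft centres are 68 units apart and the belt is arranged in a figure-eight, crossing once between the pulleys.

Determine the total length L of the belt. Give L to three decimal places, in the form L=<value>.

crossed belt: β = asin((r1+r2)/C) = asin(18/68) = 15.3495°
wrap1 = wrap2 = π + 2β = 210.6990°
tangent length = C·cosβ = 65.5744
L = (r1+r2)·wrap + 2·C·cosβ = 18·3.6774 + 2·65.5744 = 197.3418

L=197.342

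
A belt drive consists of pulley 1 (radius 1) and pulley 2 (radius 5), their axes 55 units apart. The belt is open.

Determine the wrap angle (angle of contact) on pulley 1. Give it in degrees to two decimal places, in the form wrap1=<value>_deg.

open belt: β = asin((r2−r1)/C) = asin(4/55) = 4.1706°
wrap1 = π − 2β = 171.6587°
wrap2 = π + 2β = 188.3413°

wrap1=171.66_deg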